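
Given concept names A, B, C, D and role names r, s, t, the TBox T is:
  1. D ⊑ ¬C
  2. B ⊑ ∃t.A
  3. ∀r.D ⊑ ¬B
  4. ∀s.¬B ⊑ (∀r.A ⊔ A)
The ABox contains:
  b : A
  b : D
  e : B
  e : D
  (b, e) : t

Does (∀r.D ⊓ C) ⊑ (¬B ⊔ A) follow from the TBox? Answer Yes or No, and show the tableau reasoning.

Yes

1. (∀r.D ⊓ C) ⊑ (¬B ⊔ A)  ⇔  ((∀r.D ⊓ C) ⊓ (B ⊓ ¬A)) unsat w.r.t. T
   all branches close; clash {C, ¬C} at x₀
2. Hence (∀r.D ⊓ C) ⊑ (¬B ⊔ A): entailed.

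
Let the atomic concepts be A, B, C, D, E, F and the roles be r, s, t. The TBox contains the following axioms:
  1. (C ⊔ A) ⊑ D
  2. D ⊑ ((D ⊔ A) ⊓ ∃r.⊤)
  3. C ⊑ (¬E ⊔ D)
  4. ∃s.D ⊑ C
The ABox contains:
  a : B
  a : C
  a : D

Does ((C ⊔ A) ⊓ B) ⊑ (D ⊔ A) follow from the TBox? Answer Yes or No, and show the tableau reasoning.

Yes

1. ((C ⊔ A) ⊓ B) ⊑ (D ⊔ A)  ⇔  (((C ⊔ A) ⊓ B) ⊓ (¬D ⊓ ¬A)) unsat w.r.t. T
   all branches close; clash {A, ¬A} at x₀
2. Hence ((C ⊔ A) ⊓ B) ⊑ (D ⊔ A): entailed.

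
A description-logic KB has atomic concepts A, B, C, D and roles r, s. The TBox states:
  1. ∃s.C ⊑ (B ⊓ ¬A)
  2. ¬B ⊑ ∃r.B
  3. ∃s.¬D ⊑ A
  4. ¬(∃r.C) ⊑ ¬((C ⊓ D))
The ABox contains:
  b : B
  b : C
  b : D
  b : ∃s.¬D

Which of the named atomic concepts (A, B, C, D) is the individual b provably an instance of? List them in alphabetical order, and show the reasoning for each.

{A, B, C, D}

1. b : A?  L(b) = {B, C, D, ∃s.¬D} ∪ {¬A}
   clash {A, ¬A} at b — b ∈ A
2. b : B?  L(b) = {B, C, D, ∃s.¬D} ∪ {¬B}
   clash {B, ¬B} at b — b ∈ B
3. b : C?  L(b) = {B, C, D, ∃s.¬D} ∪ {¬C}
   clash {C, ¬C} at b — b ∈ C
4. b : D?  L(b) = {B, C, D, ∃s.¬D} ∪ {¬D}
   clash {D, ¬D} at b — b ∈ D
5. Entailed for b: {A, B, C, D}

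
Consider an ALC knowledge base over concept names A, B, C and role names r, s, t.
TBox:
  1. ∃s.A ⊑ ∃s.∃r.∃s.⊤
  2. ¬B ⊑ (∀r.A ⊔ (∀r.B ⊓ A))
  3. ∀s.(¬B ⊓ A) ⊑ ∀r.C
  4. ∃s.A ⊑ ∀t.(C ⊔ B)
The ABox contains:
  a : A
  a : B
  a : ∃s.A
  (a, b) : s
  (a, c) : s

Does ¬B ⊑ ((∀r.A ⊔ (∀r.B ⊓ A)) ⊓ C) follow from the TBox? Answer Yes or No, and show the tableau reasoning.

No

1. ¬B ⊑ ((∀r.A ⊔ (∀r.B ⊓ A)) ⊓ C)  ⇔  (¬B ⊓ ((∃r.¬A ⊓ (∃r.¬B ⊔ ¬A)) ⊔ ¬C)) unsat w.r.t. T
   apply at x₀: ¬B⊑(∀r.A ⊔ (∀r.B ⊓ A))
   open: L(x₀) ⊇ {¬B, ¬C, ∀r.A, ∀s.¬A, ∃s.(B ⊔ ¬A)} (+ ∃-successors)
2. Hence ¬B ⊑ ((∀r.A ⊔ (∀r.B ⊓ A)) ⊓ C): not entailed.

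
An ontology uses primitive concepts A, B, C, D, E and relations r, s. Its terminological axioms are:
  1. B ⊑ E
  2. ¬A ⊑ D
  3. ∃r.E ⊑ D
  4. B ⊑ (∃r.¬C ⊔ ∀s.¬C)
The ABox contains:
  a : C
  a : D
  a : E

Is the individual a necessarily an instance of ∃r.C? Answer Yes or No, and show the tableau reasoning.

No

1. a : ∃r.C?  L(a) = {C, D, E} ∪ {∀r.¬C}
   open: L(a) ⊇ {C, D, E, ¬B, ∀r.¬C} — a ∉ ∃r.C possible
2. Hence a : ∃r.C: not entailed.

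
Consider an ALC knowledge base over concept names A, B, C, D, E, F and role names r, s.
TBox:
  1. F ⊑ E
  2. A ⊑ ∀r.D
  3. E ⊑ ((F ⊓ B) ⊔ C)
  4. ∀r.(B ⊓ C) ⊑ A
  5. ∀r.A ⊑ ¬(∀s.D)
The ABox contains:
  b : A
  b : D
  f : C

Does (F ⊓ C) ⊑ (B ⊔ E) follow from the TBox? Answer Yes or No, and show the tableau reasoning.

1. (F ⊓ C) ⊑ (B ⊔ E)  ⇔  ((F ⊓ C) ⊓ (¬B ⊓ ¬E)) unsat w.r.t. T
   all branches close; clash {E, ¬E} at x₀
2. Hence (F ⊓ C) ⊑ (B ⊔ E): entailed.

Yes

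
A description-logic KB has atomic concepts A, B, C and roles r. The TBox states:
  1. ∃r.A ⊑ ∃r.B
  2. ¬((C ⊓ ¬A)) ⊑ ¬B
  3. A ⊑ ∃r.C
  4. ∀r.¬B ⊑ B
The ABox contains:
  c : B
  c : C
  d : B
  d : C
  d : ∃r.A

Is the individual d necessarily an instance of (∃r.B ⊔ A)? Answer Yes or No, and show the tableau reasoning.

Yes

1. d : (∃r.B ⊔ A)?  L(d) = {B, C, ∃r.A} ∪ {(∀r.¬B ⊓ ¬A)}
   clash {B, ¬B} at d — d ∈ (∃r.B ⊔ A)
2. Hence d : (∃r.B ⊔ A): entailed.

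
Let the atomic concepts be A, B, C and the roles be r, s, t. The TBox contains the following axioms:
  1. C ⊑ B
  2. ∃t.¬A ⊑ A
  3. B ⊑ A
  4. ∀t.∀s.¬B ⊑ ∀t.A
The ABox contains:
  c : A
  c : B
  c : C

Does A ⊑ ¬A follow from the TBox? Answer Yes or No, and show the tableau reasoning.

No

1. A ⊑ ¬A  ⇔  (A ⊓ A) unsat w.r.t. T
   open: L(x₀) ⊇ {A, ¬C, ∃t.∃s.B} (+ ∃-successors)
2. Hence A ⊑ ¬A: not entailed.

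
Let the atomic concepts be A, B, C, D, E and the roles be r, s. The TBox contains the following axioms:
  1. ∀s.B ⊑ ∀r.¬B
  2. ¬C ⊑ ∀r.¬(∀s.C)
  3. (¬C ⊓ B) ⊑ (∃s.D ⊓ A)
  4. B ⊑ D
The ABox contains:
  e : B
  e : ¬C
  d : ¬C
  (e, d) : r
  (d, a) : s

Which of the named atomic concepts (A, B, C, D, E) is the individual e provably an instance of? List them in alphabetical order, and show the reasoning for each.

{A, B, D}

1. e : A?  L(e) = {B, ¬C} ∪ {¬A}
   clash {A, ¬A} at e — e ∈ A
2. e : B?  L(e) = {B, ¬C} ∪ {¬B}
   clash {B, ¬B} at e — e ∈ B
3. e : C?  L(e) = {B, ¬C} ∪ {¬C}
   apply at e: ¬C⊑∀r.¬(∀s.C); B⊑D
   open: L(e) ⊇ {A, B, D, ¬C, ∀r.∃s.¬C, …} (+ ∃-successors) — e ∉ C possible
4. e : D?  L(e) = {B, ¬C} ∪ {¬D}
   clash {D, ¬D} at e — e ∈ D
5. e : E?  L(e) = {B, ¬C} ∪ {¬E}
   apply at e: ¬C⊑∀r.¬(∀s.C); B⊑D
   open: L(e) ⊇ {A, B, D, ¬C, ¬E, …} (+ ∃-successors) — e ∉ E possible
6. Entailed for e: {A, B, D}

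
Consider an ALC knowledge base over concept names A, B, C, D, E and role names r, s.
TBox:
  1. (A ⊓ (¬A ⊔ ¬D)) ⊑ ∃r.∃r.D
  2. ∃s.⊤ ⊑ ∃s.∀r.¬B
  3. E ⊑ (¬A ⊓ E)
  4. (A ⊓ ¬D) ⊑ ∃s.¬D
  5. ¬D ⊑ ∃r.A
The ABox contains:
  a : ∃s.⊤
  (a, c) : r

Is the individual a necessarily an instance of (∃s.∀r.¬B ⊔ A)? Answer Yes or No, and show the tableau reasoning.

1. a : (∃s.∀r.¬B ⊔ A)?  L(a) = {∃s.⊤} ∪ {(∀s.∃r.B ⊓ ¬A)}
   clash {B, ¬B} at an ∃-successor — a ∈ (∃s.∀r.¬B ⊔ A)
2. Hence a : (∃s.∀r.¬B ⊔ A): entailed.

Yes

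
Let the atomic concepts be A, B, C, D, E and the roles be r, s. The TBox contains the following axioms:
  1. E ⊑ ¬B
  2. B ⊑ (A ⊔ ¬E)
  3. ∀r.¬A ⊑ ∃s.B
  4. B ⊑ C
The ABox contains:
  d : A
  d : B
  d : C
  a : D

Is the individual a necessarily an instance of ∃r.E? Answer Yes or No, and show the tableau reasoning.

1. a : ∃r.E?  L(a) = {D} ∪ {∀r.¬E}
   open: L(a) ⊇ {D, ¬B, ∀r.¬E, ∃r.A} (+ ∃-successors) — a ∉ ∃r.E possible
2. Hence a : ∃r.E: not entailed.

No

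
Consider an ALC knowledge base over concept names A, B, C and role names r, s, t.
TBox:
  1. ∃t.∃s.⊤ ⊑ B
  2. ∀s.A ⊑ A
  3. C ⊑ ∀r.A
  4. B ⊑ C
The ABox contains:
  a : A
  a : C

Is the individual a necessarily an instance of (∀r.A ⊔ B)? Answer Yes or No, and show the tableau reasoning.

1. a : (∀r.A ⊔ B)?  L(a) = {A, C} ∪ {(∃r.¬A ⊓ ¬B)}
   clash {B, ¬B} at a — a ∈ (∀r.A ⊔ B)
2. Hence a : (∀r.A ⊔ B): entailed.

Yes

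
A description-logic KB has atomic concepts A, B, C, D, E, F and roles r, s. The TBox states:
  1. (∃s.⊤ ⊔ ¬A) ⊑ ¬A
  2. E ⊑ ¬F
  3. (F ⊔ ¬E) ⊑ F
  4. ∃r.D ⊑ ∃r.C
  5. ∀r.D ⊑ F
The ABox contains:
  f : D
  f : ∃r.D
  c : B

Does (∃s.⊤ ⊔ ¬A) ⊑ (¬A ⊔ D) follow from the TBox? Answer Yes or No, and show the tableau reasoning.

1. (∃s.⊤ ⊔ ¬A) ⊑ (¬A ⊔ D)  ⇔  ((∃s.⊤ ⊔ ¬A) ⊓ (A ⊓ ¬D)) unsat w.r.t. T
   all branches close; clash {A, ¬A} at x₀
2. Hence (∃s.⊤ ⊔ ¬A) ⊑ (¬A ⊔ D): entailed.

Yes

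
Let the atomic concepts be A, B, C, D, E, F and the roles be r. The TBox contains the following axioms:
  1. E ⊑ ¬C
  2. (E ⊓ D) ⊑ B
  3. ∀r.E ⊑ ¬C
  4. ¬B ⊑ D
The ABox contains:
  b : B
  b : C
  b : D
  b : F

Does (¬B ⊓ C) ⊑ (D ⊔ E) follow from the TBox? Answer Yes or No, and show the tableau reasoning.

Yes

1. (¬B ⊓ C) ⊑ (D ⊔ E)  ⇔  ((¬B ⊓ C) ⊓ (¬D ⊓ ¬E)) unsat w.r.t. T
   all branches close; clash {D, ¬D} at x₀
2. Hence (¬B ⊓ C) ⊑ (D ⊔ E): entailed.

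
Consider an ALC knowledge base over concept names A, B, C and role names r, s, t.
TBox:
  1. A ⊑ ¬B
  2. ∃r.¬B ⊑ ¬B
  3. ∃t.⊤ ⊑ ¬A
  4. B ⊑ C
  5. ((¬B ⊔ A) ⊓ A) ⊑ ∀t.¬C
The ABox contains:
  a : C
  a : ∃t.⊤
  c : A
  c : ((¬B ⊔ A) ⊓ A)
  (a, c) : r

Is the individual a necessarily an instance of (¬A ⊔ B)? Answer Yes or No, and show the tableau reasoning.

Yes

1. a : (¬A ⊔ B)?  L(a) = {C, ∃t.⊤} ∪ {(A ⊓ ¬B)}
   clash {A, ¬A} at a — a ∈ (¬A ⊔ B)
2. Hence a : (¬A ⊔ B): entailed.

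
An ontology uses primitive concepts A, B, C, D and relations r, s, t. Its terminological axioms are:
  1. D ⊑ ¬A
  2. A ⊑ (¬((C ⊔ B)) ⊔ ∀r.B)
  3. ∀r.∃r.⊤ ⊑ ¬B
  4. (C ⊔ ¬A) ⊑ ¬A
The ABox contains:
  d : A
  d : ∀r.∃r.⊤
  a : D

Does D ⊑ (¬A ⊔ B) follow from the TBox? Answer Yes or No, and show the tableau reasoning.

Yes

1. D ⊑ (¬A ⊔ B)  ⇔  (D ⊓ (A ⊓ ¬B)) unsat w.r.t. T
   all branches close; clash {A, ¬A} at x₀
2. Hence D ⊑ (¬A ⊔ B): entailed.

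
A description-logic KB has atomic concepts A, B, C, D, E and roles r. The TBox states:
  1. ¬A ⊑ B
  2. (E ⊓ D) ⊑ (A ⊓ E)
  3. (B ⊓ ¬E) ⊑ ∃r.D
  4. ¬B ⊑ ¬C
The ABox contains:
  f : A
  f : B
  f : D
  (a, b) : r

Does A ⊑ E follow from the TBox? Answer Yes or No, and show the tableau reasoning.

1. A ⊑ E  ⇔  (A ⊓ ¬E) unsat w.r.t. T
   open: L(x₀) ⊇ {A, B, ¬E, ∃r.D} (+ ∃-successors)
2. Hence A ⊑ E: not entailed.

No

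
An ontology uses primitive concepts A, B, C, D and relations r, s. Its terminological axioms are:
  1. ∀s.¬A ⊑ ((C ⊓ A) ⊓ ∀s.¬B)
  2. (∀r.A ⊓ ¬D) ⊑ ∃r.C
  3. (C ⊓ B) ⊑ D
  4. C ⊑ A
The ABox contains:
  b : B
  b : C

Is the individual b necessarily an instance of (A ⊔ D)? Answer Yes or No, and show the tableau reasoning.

Yes

1. b : (A ⊔ D)?  L(b) = {B, C} ∪ {(¬A ⊓ ¬D)}
   clash {A, ¬A} at b — b ∈ (A ⊔ D)
2. Hence b : (A ⊔ D): entailed.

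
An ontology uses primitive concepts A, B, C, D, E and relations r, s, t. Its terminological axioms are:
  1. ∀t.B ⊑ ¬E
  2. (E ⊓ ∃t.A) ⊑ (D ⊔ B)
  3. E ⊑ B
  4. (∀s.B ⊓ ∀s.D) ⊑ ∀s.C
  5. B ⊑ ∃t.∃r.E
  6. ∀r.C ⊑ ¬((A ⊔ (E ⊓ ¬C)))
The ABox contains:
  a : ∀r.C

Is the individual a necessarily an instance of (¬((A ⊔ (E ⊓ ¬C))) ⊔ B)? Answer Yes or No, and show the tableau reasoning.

1. a : (¬((A ⊔ (E ⊓ ¬C))) ⊔ B)?  L(a) = {∀r.C} ∪ {((A ⊔ (E ⊓ ¬C)) ⊓ ¬B)}
   clash {B, ¬B} at a — a ∈ (¬((A ⊔ (E ⊓ ¬C))) ⊔ B)
2. Hence a : (¬((A ⊔ (E ⊓ ¬C))) ⊔ B): entailed.

Yes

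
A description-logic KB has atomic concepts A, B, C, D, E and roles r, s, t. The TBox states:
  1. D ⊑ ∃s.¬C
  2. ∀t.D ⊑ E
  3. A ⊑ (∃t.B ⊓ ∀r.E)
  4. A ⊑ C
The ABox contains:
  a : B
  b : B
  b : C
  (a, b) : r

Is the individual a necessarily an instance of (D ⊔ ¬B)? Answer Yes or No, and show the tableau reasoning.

1. a : (D ⊔ ¬B)?  L(a) = {B} ∪ {(¬D ⊓ B)}
   open: L(a) ⊇ {B, ¬A, ¬D, ∃t.¬D} (+ ∃-successors) — a ∉ (D ⊔ ¬B) possible
2. Hence a : (D ⊔ ¬B): not entailed.

No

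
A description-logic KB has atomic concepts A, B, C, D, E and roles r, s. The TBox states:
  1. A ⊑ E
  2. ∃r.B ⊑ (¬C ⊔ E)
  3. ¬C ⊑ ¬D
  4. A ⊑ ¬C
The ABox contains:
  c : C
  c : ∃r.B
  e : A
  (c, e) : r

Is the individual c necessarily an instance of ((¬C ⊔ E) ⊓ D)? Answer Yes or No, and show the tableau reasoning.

No

1. c : ((¬C ⊔ E) ⊓ D)?  L(c) = {C, ∃r.B} ∪ {((C ⊓ ¬E) ⊔ ¬D)}
   apply at c: ∃r.B⊑(¬C ⊔ E)
   open: L(c) ⊇ {C, E, ¬A, ¬D, ∃r.B} (+ ∃-successors) — c ∉ ((¬C ⊔ E) ⊓ D) possible
2. Hence c : ((¬C ⊔ E) ⊓ D): not entailed.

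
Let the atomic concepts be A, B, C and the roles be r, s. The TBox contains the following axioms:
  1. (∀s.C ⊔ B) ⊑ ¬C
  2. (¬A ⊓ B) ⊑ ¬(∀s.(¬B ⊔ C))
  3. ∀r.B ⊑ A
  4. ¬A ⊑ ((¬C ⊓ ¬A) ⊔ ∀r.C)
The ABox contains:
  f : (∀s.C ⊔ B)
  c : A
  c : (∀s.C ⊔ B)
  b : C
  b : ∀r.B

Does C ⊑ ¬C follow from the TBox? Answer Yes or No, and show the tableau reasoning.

1. C ⊑ ¬C  ⇔  (C ⊓ C) unsat w.r.t. T
   open: L(x₀) ⊇ {A, C, ¬B, ∃r.¬B, ∃s.¬C} (+ ∃-successors)
2. Hence C ⊑ ¬C: not entailed.

No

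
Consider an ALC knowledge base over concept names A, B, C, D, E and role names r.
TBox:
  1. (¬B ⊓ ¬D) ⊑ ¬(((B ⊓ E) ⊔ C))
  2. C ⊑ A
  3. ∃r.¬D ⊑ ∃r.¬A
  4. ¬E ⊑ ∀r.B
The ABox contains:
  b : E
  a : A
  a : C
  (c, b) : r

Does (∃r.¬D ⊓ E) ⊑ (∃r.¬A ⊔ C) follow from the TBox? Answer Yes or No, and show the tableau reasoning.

Yes

1. (∃r.¬D ⊓ E) ⊑ (∃r.¬A ⊔ C)  ⇔  ((∃r.¬D ⊓ E) ⊓ (∀r.A ⊓ ¬C)) unsat w.r.t. T
   all branches close; clash {E, ¬E} at x₀
2. Hence (∃r.¬D ⊓ E) ⊑ (∃r.¬A ⊔ C): entailed.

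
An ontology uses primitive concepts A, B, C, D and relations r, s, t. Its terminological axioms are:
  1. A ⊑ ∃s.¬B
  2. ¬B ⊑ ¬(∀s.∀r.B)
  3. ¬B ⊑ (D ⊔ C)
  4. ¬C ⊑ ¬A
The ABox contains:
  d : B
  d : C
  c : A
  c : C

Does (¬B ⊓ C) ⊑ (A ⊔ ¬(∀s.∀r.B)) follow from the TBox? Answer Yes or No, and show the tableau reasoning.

1. (¬B ⊓ C) ⊑ (A ⊔ ¬(∀s.∀r.B))  ⇔  ((¬B ⊓ C) ⊓ (¬A ⊓ ∀s.∀r.B)) unsat w.r.t. T
   all branches close; clash {B, ¬B} at an ∃-successor
2. Hence (¬B ⊓ C) ⊑ (A ⊔ ¬(∀s.∀r.B)): entailed.

Yes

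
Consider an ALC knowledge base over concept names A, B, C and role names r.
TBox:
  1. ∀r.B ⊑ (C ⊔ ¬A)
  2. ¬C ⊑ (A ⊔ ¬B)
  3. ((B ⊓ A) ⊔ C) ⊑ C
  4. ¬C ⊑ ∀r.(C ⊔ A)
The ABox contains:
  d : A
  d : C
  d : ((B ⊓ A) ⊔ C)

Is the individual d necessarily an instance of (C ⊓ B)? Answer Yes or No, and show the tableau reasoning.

No

1. d : (C ⊓ B)?  L(d) = {A, C, ((B ⊓ A) ⊔ C)} ∪ {(¬C ⊔ ¬B)}
   open: L(d) ⊇ {A, C, ¬B, ∃r.¬B} (+ ∃-successors) — d ∉ (C ⊓ B) possible
2. Hence d : (C ⊓ B): not entailed.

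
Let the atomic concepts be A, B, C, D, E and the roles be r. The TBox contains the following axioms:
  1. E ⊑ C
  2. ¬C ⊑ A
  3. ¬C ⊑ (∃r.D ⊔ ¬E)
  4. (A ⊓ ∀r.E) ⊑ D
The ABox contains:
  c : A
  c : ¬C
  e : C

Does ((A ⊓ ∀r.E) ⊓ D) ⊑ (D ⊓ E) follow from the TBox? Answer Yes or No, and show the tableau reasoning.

1. ((A ⊓ ∀r.E) ⊓ D) ⊑ (D ⊓ E)  ⇔  (((A ⊓ ∀r.E) ⊓ D) ⊓ (¬D ⊔ ¬E)) unsat w.r.t. T
   open: L(x₀) ⊇ {A, C, D, ¬E, ∀r.E}
2. Hence ((A ⊓ ∀r.E) ⊓ D) ⊑ (D ⊓ E): not entailed.

No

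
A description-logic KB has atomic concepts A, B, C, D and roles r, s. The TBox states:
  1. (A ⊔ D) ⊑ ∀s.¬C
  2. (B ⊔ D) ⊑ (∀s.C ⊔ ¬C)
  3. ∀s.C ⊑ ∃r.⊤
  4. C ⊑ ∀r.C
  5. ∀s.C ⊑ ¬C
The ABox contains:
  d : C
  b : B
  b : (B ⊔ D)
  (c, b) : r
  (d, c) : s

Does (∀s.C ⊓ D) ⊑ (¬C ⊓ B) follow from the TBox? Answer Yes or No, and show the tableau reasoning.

1. (∀s.C ⊓ D) ⊑ (¬C ⊓ B)  ⇔  ((∀s.C ⊓ D) ⊓ (C ⊔ ¬B)) unsat w.r.t. T
   apply at x₀: ∀s.C⊑∃r.⊤; ∀s.C⊑¬C
   open: L(x₀) ⊇ {D, ¬B, ¬C, ∀s.C, ∀s.¬C, …} (+ ∃-successors)
2. Hence (∀s.C ⊓ D) ⊑ (¬C ⊓ B): not entailed.

No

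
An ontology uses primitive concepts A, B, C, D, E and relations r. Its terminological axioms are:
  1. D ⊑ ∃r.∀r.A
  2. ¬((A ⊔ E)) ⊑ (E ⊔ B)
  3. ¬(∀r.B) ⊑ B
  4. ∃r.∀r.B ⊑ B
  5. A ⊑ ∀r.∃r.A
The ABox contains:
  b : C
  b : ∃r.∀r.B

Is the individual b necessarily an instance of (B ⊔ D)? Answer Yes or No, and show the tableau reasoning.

1. b : (B ⊔ D)?  L(b) = {C, ∃r.∀r.B} ∪ {(¬B ⊓ ¬D)}
   clash {B, ¬B} at b — b ∈ (B ⊔ D)
2. Hence b : (B ⊔ D): entailed.

Yes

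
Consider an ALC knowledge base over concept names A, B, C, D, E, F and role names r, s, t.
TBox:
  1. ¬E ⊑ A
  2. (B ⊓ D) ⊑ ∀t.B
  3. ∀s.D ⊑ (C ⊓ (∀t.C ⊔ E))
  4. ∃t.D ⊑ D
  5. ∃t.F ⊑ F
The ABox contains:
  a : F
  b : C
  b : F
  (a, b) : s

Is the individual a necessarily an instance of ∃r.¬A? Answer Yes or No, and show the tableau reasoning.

1. a : ∃r.¬A?  L(a) = {F} ∪ {∀r.A}
   open: L(a) ⊇ {E, F, ¬B, ∀r.A, ∀t.¬D, …} (+ ∃-successors) — a ∉ ∃r.¬A possible
2. Hence a : ∃r.¬A: not entailed.

No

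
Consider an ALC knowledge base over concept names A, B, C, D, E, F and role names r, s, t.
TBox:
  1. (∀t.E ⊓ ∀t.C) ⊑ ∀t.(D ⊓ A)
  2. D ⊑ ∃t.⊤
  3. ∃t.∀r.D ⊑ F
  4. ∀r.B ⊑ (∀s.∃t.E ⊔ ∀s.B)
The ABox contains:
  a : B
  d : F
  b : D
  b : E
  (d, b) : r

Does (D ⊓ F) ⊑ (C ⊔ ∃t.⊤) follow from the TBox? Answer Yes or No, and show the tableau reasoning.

1. (D ⊓ F) ⊑ (C ⊔ ∃t.⊤)  ⇔  ((D ⊓ F) ⊓ (¬C ⊓ ∀t.⊥)) unsat w.r.t. T
   all branches close; clash ⊥ at an ∃-successor
2. Hence (D ⊓ F) ⊑ (C ⊔ ∃t.⊤): entailed.

Yes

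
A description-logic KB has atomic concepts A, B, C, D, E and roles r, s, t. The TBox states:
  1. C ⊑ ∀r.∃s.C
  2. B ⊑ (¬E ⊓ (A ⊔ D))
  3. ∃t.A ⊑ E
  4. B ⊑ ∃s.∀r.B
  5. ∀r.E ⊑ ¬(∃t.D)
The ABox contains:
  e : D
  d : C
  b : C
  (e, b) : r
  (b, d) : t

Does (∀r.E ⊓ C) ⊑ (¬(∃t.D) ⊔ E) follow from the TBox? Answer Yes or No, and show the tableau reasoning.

1. (∀r.E ⊓ C) ⊑ (¬(∃t.D) ⊔ E)  ⇔  ((∀r.E ⊓ C) ⊓ (∃t.D ⊓ ¬E)) unsat w.r.t. T
   all branches close; clash {E, ¬E} at x₀
2. Hence (∀r.E ⊓ C) ⊑ (¬(∃t.D) ⊔ E): entailed.

Yes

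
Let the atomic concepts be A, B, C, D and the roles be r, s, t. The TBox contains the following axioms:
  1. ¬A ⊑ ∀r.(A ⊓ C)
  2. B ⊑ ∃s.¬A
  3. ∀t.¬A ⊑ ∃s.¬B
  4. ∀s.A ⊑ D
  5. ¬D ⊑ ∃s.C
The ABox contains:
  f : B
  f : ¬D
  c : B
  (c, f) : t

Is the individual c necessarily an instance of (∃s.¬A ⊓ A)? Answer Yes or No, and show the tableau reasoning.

No

1. c : (∃s.¬A ⊓ A)?  L(c) = {B} ∪ {(∀s.A ⊔ ¬A)}
   apply at c: B⊑∃s.¬A
   open: L(c) ⊇ {B, D, ¬A, ∀r.(A ⊓ C), ∃s.¬A, …} (+ ∃-successors) — c ∉ (∃s.¬A ⊓ A) possible
2. Hence c : (∃s.¬A ⊓ A): not entailed.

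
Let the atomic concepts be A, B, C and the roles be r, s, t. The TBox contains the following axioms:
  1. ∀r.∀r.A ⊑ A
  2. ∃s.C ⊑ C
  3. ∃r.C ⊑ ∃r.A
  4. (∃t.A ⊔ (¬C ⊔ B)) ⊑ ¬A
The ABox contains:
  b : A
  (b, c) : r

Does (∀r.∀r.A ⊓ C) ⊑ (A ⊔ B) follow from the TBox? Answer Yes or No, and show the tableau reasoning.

1. (∀r.∀r.A ⊓ C) ⊑ (A ⊔ B)  ⇔  ((∀r.∀r.A ⊓ C) ⊓ (¬A ⊓ ¬B)) unsat w.r.t. T
   all branches close; clash {A, ¬A} at x₀
2. Hence (∀r.∀r.A ⊓ C) ⊑ (A ⊔ B): entailed.

Yes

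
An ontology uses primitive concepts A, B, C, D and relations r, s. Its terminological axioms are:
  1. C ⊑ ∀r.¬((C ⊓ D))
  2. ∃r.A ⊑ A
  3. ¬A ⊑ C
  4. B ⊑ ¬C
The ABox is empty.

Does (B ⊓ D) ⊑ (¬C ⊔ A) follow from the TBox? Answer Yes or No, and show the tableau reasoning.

Yes

1. (B ⊓ D) ⊑ (¬C ⊔ A)  ⇔  ((B ⊓ D) ⊓ (C ⊓ ¬A)) unsat w.r.t. T
   all branches close; clash {C, ¬C} at x₀
2. Hence (B ⊓ D) ⊑ (¬C ⊔ A): entailed.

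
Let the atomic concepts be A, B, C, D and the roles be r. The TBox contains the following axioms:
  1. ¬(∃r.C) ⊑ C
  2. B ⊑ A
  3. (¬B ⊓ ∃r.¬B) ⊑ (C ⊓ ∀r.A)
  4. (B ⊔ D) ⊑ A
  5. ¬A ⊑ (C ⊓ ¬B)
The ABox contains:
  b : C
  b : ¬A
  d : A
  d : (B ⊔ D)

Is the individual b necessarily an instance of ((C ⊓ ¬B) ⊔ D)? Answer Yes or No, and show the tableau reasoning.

1. b : ((C ⊓ ¬B) ⊔ D)?  L(b) = {C, ¬A} ∪ {((¬C ⊔ B) ⊓ ¬D)}
   clash {A, ¬A} at b — b ∈ ((C ⊓ ¬B) ⊔ D)
2. Hence b : ((C ⊓ ¬B) ⊔ D): entailed.

Yes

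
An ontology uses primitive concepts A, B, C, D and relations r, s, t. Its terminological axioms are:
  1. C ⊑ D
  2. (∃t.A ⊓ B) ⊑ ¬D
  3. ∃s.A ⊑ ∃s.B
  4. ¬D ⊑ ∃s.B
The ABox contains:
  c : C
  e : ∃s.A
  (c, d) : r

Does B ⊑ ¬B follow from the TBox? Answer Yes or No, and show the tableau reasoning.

1. B ⊑ ¬B  ⇔  (B ⊓ B) unsat w.r.t. T
   open: L(x₀) ⊇ {B, D, ∀s.¬A, ∀t.¬A}
2. Hence B ⊑ ¬B: not entailed.

No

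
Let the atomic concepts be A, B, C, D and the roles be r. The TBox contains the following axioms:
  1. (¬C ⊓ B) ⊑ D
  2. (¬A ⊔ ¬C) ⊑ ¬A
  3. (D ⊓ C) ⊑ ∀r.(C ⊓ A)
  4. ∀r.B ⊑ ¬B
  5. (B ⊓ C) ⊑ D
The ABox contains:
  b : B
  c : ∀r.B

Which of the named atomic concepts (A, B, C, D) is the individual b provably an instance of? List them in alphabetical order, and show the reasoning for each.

{B, D}

1. b : A?  L(b) = {B} ∪ {¬A}
   open: L(b) ⊇ {B, C, D, ¬A, ∀r.(C ⊓ A), …} (+ ∃-successors) — b ∉ A possible
2. b : B?  L(b) = {B} ∪ {¬B}
   clash {B, ¬B} at b — b ∈ B
3. b : C?  L(b) = {B} ∪ {¬C}
   open: L(b) ⊇ {B, D, ¬A, ¬C, ∃r.¬B} (+ ∃-successors) — b ∉ C possible
4. b : D?  L(b) = {B} ∪ {¬D}
   clash {D, ¬D} at b — b ∈ D
5. Entailed for b: {B, D}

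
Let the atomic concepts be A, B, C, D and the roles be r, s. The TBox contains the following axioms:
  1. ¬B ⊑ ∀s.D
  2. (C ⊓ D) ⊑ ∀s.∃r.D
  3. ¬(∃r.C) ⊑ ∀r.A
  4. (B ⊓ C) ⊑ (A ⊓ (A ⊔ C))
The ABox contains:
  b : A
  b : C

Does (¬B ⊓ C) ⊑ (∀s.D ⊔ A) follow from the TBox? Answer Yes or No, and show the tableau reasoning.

1. (¬B ⊓ C) ⊑ (∀s.D ⊔ A)  ⇔  ((¬B ⊓ C) ⊓ (∃s.¬D ⊓ ¬A)) unsat w.r.t. T
   all branches close; clash {A, ¬A} at x₀
2. Hence (¬B ⊓ C) ⊑ (∀s.D ⊔ A): entailed.

Yes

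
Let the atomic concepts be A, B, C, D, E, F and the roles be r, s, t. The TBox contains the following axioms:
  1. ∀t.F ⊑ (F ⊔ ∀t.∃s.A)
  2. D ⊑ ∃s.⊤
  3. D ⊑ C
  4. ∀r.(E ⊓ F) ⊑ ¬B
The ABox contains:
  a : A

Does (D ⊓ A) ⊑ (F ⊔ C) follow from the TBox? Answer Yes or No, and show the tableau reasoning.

Yes

1. (D ⊓ A) ⊑ (F ⊔ C)  ⇔  ((D ⊓ A) ⊓ (¬F ⊓ ¬C)) unsat w.r.t. T
   all branches close; clash {C, ¬C} at x₀
2. Hence (D ⊓ A) ⊑ (F ⊔ C): entailed.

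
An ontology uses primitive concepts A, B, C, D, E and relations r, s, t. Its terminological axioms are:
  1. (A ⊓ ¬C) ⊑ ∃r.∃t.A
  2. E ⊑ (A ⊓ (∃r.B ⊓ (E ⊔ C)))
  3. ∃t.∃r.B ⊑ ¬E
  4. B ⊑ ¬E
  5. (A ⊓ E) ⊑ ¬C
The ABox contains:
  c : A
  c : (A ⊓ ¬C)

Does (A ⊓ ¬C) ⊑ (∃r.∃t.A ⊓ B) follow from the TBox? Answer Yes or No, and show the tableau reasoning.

No

1. (A ⊓ ¬C) ⊑ (∃r.∃t.A ⊓ B)  ⇔  ((A ⊓ ¬C) ⊓ (∀r.∀t.¬A ⊔ ¬B)) unsat w.r.t. T
   apply at x₀: (A ⊓ ¬C)⊑∃r.∃t.A
   open: L(x₀) ⊇ {A, ¬B, ¬C, ¬E, ∃r.∃t.A} (+ ∃-successors)
2. Hence (A ⊓ ¬C) ⊑ (∃r.∃t.A ⊓ B): not entailed.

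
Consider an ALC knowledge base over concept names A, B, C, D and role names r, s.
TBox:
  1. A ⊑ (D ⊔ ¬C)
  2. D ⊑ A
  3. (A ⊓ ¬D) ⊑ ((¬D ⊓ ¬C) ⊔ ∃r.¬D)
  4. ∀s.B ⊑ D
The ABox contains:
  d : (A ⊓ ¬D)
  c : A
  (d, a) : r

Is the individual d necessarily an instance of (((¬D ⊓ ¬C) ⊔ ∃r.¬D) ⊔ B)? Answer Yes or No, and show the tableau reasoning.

1. d : (((¬D ⊓ ¬C) ⊔ ∃r.¬D) ⊔ B)?  L(d) = {(A ⊓ ¬D)} ∪ {(((D ⊔ C) ⊓ ∀r.D) ⊓ ¬B)}
   clash {C, ¬C} at d — d ∈ (((¬D ⊓ ¬C) ⊔ ∃r.¬D) ⊔ B)
2. Hence d : (((¬D ⊓ ¬C) ⊔ ∃r.¬D) ⊔ B): entailed.

Yes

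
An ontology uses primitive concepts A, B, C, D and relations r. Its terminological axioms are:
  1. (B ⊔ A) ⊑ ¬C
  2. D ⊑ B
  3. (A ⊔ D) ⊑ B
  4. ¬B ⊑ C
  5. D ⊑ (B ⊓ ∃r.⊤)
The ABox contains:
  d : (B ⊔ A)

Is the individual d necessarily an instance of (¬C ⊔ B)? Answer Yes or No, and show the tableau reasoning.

1. d : (¬C ⊔ B)?  L(d) = {(B ⊔ A)} ∪ {(C ⊓ ¬B)}
   clash {B, ¬B} at d — d ∈ (¬C ⊔ B)
2. Hence d : (¬C ⊔ B): entailed.

Yes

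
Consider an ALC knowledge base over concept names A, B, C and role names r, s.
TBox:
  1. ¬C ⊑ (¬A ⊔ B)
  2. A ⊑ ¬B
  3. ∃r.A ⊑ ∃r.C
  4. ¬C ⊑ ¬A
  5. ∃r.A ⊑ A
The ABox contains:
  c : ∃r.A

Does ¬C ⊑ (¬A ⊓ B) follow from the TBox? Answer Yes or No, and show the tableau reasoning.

No

1. ¬C ⊑ (¬A ⊓ B)  ⇔  (¬C ⊓ (A ⊔ ¬B)) unsat w.r.t. T
   apply at x₀: ¬C⊑(¬A ⊔ B); ¬C⊑¬A
   open: L(x₀) ⊇ {¬A, ¬B, ¬C, ∀r.¬A}
2. Hence ¬C ⊑ (¬A ⊓ B): not entailed.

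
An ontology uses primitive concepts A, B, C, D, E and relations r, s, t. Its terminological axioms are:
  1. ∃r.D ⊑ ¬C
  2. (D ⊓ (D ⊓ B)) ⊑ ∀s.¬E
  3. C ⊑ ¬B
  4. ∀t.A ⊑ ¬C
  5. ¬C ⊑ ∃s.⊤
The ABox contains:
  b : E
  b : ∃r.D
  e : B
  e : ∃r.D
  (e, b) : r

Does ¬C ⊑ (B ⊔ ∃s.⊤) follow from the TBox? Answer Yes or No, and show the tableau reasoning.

1. ¬C ⊑ (B ⊔ ∃s.⊤)  ⇔  (¬C ⊓ (¬B ⊓ ∀s.⊥)) unsat w.r.t. T
   all branches close; clash ⊥ at an ∃-successor
2. Hence ¬C ⊑ (B ⊔ ∃s.⊤): entailed.

Yes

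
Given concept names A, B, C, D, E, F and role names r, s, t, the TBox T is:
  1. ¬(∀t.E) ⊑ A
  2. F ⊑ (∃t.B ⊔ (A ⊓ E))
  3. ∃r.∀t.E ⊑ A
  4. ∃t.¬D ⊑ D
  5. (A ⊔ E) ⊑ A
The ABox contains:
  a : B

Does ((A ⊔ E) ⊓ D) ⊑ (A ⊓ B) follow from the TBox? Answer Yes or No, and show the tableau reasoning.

1. ((A ⊔ E) ⊓ D) ⊑ (A ⊓ B)  ⇔  (((A ⊔ E) ⊓ D) ⊓ (¬A ⊔ ¬B)) unsat w.r.t. T
   apply at x₀: (A ⊔ E)⊑A
   open: L(x₀) ⊇ {A, D, ¬B, ¬F}
2. Hence ((A ⊔ E) ⊓ D) ⊑ (A ⊓ B): not entailed.

No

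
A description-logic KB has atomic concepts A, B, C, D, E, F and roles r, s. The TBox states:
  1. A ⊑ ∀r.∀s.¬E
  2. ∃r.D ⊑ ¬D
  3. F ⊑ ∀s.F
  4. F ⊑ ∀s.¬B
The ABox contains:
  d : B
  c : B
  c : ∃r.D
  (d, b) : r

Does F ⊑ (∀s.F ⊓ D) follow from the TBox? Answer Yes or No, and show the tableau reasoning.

No

1. F ⊑ (∀s.F ⊓ D)  ⇔  (F ⊓ (∃s.¬F ⊔ ¬D)) unsat w.r.t. T
   apply at x₀: F⊑∀s.F; F⊑∀s.¬B
   open: L(x₀) ⊇ {F, ¬A, ¬D, ∀r.¬D, ∀s.F, …}
2. Hence F ⊑ (∀s.F ⊓ D): not entailed.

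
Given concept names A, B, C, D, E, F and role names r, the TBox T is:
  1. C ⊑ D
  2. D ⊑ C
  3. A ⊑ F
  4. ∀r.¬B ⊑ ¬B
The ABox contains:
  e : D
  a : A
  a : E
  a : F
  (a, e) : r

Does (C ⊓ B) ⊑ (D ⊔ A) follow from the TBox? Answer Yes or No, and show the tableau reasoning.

Yes

1. (C ⊓ B) ⊑ (D ⊔ A)  ⇔  ((C ⊓ B) ⊓ (¬D ⊓ ¬A)) unsat w.r.t. T
   all branches close; clash {D, ¬D} at x₀
2. Hence (C ⊓ B) ⊑ (D ⊔ A): entailed.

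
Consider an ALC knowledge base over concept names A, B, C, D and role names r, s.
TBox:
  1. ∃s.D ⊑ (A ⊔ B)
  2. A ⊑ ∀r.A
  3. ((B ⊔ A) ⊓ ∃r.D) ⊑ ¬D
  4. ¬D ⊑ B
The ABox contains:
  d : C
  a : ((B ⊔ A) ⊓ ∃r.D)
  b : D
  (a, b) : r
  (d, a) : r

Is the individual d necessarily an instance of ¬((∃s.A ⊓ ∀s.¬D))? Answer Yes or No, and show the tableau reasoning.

1. d : ¬((∃s.A ⊓ ∀s.¬D))?  L(d) = {C} ∪ {(∃s.A ⊓ ∀s.¬D)}
   open: L(d) ⊇ {C, D, ¬A, ¬B, ∀s.¬D, …} (+ ∃-successors) — d ∉ ¬((∃s.A ⊓ ∀s.¬D)) possible
2. Hence d : ¬((∃s.A ⊓ ∀s.¬D)): not entailed.

No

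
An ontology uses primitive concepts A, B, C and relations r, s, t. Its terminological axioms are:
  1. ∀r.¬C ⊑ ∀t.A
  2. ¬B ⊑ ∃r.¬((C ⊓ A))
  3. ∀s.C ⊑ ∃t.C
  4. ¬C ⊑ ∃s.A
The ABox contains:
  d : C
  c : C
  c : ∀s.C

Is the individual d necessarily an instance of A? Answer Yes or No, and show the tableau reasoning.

1. d : A?  L(d) = {C} ∪ {¬A}
   open: L(d) ⊇ {B, C, ¬A, ∃r.C, ∃s.¬C} (+ ∃-successors) — d ∉ A possible
2. Hence d : A: not entailed.

No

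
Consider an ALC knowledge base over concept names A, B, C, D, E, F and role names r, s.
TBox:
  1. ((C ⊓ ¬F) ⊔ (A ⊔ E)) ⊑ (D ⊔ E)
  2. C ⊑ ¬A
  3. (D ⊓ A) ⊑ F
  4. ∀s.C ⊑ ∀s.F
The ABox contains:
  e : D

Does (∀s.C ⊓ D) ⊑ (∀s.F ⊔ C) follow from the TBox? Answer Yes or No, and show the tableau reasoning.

1. (∀s.C ⊓ D) ⊑ (∀s.F ⊔ C)  ⇔  ((∀s.C ⊓ D) ⊓ (∃s.¬F ⊓ ¬C)) unsat w.r.t. T
   all branches close; clash {F, ¬F} at an ∃-successor
2. Hence (∀s.C ⊓ D) ⊑ (∀s.F ⊔ C): entailed.

Yes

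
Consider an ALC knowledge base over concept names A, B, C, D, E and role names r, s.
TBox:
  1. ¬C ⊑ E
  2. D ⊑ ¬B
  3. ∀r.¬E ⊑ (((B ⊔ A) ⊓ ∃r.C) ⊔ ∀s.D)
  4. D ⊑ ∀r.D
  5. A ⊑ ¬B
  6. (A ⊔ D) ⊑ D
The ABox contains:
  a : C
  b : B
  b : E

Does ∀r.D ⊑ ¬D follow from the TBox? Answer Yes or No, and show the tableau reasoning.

1. ∀r.D ⊑ ¬D  ⇔  (∀r.D ⊓ D) unsat w.r.t. T
   apply at x₀: D⊑¬B
   open: L(x₀) ⊇ {C, D, ¬A, ¬B, ∀r.D, …} (+ ∃-successors)
2. Hence ∀r.D ⊑ ¬D: not entailed.

No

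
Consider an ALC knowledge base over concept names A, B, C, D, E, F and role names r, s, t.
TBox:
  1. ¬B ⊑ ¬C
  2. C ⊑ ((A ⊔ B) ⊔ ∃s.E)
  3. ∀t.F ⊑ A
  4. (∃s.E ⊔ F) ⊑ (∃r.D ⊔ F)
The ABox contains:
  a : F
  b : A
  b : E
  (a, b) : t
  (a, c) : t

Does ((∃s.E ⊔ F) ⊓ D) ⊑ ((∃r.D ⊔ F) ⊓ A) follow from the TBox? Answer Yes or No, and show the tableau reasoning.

No

1. ((∃s.E ⊔ F) ⊓ D) ⊑ ((∃r.D ⊔ F) ⊓ A)  ⇔  (((∃s.E ⊔ F) ⊓ D) ⊓ ((∀r.¬D ⊓ ¬F) ⊔ ¬A)) unsat w.r.t. T
   apply at x₀: (∃s.E ⊔ F)⊑(∃r.D ⊔ F)
   open: L(x₀) ⊇ {B, D, ¬A, ¬C, ∃r.D, …} (+ ∃-successors)
2. Hence ((∃s.E ⊔ F) ⊓ D) ⊑ ((∃r.D ⊔ F) ⊓ A): not entailed.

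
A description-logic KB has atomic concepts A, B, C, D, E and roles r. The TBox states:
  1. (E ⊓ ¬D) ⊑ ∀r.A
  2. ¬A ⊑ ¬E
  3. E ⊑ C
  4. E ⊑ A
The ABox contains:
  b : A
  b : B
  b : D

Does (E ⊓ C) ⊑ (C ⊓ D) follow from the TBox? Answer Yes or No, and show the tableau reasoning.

1. (E ⊓ C) ⊑ (C ⊓ D)  ⇔  ((E ⊓ C) ⊓ (¬C ⊔ ¬D)) unsat w.r.t. T
   apply at x₀: E⊑A
   open: L(x₀) ⊇ {A, C, E, ¬D, ∀r.A}
2. Hence (E ⊓ C) ⊑ (C ⊓ D): not entailed.

No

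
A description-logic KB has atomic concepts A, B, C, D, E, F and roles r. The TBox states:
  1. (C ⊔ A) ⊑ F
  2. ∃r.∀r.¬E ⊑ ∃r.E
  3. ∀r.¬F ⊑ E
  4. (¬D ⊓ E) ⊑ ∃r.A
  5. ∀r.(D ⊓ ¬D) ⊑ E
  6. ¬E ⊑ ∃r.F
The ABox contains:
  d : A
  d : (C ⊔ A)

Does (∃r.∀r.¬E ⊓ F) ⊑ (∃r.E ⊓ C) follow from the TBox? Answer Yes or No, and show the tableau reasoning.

1. (∃r.∀r.¬E ⊓ F) ⊑ (∃r.E ⊓ C)  ⇔  ((∃r.∀r.¬E ⊓ F) ⊓ (∀r.¬E ⊔ ¬C)) unsat w.r.t. T
   apply at x₀: ∃r.∀r.¬E⊑∃r.E
   open: L(x₀) ⊇ {D, E, F, ¬C, ∃r.E, …} (+ ∃-successors)
2. Hence (∃r.∀r.¬E ⊓ F) ⊑ (∃r.E ⊓ C): not entailed.

No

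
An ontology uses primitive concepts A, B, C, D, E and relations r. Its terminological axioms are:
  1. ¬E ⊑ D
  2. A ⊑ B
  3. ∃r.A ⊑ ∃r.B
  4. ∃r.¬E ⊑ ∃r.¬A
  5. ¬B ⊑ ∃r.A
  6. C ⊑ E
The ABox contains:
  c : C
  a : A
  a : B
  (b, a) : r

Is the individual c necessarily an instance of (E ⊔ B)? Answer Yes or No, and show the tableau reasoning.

1. c : (E ⊔ B)?  L(c) = {C} ∪ {(¬E ⊓ ¬B)}
   clash {B, ¬B} at c — c ∈ (E ⊔ B)
2. Hence c : (E ⊔ B): entailed.

Yes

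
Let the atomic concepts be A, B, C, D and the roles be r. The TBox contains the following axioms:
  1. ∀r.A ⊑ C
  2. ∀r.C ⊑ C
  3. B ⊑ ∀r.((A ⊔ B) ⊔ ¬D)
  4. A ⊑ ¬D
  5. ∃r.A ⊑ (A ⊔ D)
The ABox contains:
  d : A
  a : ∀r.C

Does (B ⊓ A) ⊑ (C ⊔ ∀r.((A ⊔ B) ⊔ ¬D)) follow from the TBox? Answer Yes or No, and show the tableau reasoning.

Yes

1. (B ⊓ A) ⊑ (C ⊔ ∀r.((A ⊔ B) ⊔ ¬D))  ⇔  ((B ⊓ A) ⊓ (¬C ⊓ ∃r.((¬A ⊓ ¬B) ⊓ D))) unsat w.r.t. T
   all branches close; clash {C, ¬C} at x₀
2. Hence (B ⊓ A) ⊑ (C ⊔ ∀r.((A ⊔ B) ⊔ ¬D)): entailed.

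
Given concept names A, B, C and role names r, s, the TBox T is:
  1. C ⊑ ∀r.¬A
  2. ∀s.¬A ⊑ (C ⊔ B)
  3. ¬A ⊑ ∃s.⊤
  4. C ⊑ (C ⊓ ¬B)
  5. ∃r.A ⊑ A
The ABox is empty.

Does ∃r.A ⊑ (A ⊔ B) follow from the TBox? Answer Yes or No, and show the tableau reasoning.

Yes

1. ∃r.A ⊑ (A ⊔ B)  ⇔  (∃r.A ⊓ (¬A ⊓ ¬B)) unsat w.r.t. T
   all branches close; clash {B, ¬B} at x₀
2. Hence ∃r.A ⊑ (A ⊔ B): entailed.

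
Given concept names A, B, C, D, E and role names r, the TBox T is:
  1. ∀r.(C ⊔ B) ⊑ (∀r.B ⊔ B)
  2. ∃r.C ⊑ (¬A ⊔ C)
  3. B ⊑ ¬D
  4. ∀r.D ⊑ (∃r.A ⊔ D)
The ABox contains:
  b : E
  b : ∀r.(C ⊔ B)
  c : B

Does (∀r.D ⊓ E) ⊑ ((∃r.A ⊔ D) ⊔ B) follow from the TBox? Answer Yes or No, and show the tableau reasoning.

1. (∀r.D ⊓ E) ⊑ ((∃r.A ⊔ D) ⊔ B)  ⇔  ((∀r.D ⊓ E) ⊓ ((∀r.¬A ⊓ ¬D) ⊓ ¬B)) unsat w.r.t. T
   all branches close; clash {D, ¬D} at x₀
2. Hence (∀r.D ⊓ E) ⊑ ((∃r.A ⊔ D) ⊔ B): entailed.

Yes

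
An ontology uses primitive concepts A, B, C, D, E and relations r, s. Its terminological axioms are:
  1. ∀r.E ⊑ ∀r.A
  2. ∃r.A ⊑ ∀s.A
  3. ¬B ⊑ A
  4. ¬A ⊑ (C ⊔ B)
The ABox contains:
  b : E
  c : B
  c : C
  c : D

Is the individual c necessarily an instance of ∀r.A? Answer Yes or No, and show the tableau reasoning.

1. c : ∀r.A?  L(c) = {B, C, D} ∪ {∃r.¬A}
   open: L(c) ⊇ {A, B, C, D, ∀r.¬A, …} (+ ∃-successors) — c ∉ ∀r.A possible
2. Hence c : ∀r.A: not entailed.

No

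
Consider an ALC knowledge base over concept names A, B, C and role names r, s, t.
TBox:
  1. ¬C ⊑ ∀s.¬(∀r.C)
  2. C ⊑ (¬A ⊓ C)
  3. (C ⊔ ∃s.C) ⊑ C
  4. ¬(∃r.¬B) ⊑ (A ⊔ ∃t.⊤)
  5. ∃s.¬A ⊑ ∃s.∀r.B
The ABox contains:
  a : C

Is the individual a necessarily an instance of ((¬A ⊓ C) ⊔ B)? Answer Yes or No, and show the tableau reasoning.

Yes

1. a : ((¬A ⊓ C) ⊔ B)?  L(a) = {C} ∪ {((A ⊔ ¬C) ⊓ ¬B)}
   clash {C, ¬C} at a — a ∈ ((¬A ⊓ C) ⊔ B)
2. Hence a : ((¬A ⊓ C) ⊔ B): entailed.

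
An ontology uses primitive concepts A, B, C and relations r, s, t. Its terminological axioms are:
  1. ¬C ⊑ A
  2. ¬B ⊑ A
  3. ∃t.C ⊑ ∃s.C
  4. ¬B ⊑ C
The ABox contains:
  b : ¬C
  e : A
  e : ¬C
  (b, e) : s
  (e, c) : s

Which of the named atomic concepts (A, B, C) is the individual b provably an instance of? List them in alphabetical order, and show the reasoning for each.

{A, B}

1. b : A?  L(b) = {¬C} ∪ {¬A}
   clash {A, ¬A} at b — b ∈ A
2. b : B?  L(b) = {¬C} ∪ {¬B}
   clash {C, ¬C} at b — b ∈ B
3. b : C?  L(b) = {¬C} ∪ {¬C}
   apply at b: ¬C⊑A
   open: L(b) ⊇ {A, B, ¬C, ∀t.¬C} — b ∉ C possible
4. Entailed for b: {A, B}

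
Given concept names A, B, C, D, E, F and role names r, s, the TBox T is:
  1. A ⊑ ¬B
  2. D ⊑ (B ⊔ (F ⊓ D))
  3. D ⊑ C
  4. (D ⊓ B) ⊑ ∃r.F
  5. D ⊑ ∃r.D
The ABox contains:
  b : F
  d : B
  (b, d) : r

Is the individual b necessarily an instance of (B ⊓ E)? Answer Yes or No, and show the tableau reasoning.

1. b : (B ⊓ E)?  L(b) = {F} ∪ {(¬B ⊔ ¬E)}
   open: L(b) ⊇ {F, ¬A, ¬B, ¬D} — b ∉ (B ⊓ E) possible
2. Hence b : (B ⊓ E): not entailed.

No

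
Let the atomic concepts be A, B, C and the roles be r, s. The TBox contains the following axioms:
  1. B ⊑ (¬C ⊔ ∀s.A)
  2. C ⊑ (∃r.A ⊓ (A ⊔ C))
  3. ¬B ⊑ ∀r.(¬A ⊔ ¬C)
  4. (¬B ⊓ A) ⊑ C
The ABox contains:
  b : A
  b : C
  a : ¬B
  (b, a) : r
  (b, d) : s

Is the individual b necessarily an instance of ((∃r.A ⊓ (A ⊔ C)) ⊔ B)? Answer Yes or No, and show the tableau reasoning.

1. b : ((∃r.A ⊓ (A ⊔ C)) ⊔ B)?  L(b) = {A, C} ∪ {((∀r.¬A ⊔ (¬A ⊓ ¬C)) ⊓ ¬B)}
   clash {A, ¬A} at b — b ∈ ((∃r.A ⊓ (A ⊔ C)) ⊔ B)
2. Hence b : ((∃r.A ⊓ (A ⊔ C)) ⊔ B): entailed.

Yes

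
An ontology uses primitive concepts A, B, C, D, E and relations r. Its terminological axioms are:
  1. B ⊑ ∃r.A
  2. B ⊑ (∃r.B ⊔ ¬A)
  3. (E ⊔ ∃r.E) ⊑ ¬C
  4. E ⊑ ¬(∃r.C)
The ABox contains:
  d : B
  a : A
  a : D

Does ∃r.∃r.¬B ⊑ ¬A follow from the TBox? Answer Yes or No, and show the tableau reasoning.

No

1. ∃r.∃r.¬B ⊑ ¬A  ⇔  (∃r.∃r.¬B ⊓ A) unsat w.r.t. T
   open: L(x₀) ⊇ {A, ¬B, ¬E, ∀r.¬E, ∃r.∃r.¬B} (+ ∃-successors)
2. Hence ∃r.∃r.¬B ⊑ ¬A: not entailed.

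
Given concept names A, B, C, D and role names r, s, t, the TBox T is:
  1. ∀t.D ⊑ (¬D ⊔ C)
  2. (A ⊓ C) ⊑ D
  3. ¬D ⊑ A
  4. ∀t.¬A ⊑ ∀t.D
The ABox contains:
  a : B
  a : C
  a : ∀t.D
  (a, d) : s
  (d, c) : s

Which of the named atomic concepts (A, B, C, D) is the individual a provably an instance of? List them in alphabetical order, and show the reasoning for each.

1. a : A?  L(a) = {B, C, ∀t.D} ∪ {¬A}
   apply at a: ∀t.D⊑(¬D ⊔ C)
   open: L(a) ⊇ {B, C, D, ¬A, ∀t.D} — a ∉ A possible
2. a : B?  L(a) = {B, C, ∀t.D} ∪ {¬B}
   clash {B, ¬B} at a — a ∈ B
3. a : C?  L(a) = {B, C, ∀t.D} ∪ {¬C}
   clash {C, ¬C} at a — a ∈ C
4. a : D?  L(a) = {B, C, ∀t.D} ∪ {¬D}
   clash {D, ¬D} at a — a ∈ D
5. Entailed for a: {B, C, D}

{B, C, D}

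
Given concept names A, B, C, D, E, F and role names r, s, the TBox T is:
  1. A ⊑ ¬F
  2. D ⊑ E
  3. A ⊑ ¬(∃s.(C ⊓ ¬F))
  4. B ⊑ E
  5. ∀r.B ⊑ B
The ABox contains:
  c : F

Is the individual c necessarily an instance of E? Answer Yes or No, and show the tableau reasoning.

No

1. c : E?  L(c) = {F} ∪ {¬E}
   open: L(c) ⊇ {F, ¬A, ¬B, ¬D, ¬E, …} (+ ∃-successors) — c ∉ E possible
2. Hence c : E: not entailed.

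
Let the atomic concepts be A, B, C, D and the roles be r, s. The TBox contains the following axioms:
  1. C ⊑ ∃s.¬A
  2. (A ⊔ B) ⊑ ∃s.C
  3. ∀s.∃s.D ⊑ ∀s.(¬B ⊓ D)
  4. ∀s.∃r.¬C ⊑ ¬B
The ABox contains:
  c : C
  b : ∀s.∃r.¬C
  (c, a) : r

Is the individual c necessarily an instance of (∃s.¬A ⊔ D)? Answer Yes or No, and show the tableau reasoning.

1. c : (∃s.¬A ⊔ D)?  L(c) = {C} ∪ {(∀s.A ⊓ ¬D)}
   clash {A, ¬A} at an ∃-successor — c ∈ (∃s.¬A ⊔ D)
2. Hence c : (∃s.¬A ⊔ D): entailed.

Yes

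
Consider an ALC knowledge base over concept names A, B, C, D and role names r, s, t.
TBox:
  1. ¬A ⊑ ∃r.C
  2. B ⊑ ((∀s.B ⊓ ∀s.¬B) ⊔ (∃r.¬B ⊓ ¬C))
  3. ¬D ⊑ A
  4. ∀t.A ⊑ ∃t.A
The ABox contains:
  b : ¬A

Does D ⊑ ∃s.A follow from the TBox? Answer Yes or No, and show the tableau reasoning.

No

1. D ⊑ ∃s.A  ⇔  (D ⊓ ∀s.¬A) unsat w.r.t. T
   open: L(x₀) ⊇ {A, D, ¬B, ∀s.¬A, ∃t.¬A} (+ ∃-successors)
2. Hence D ⊑ ∃s.A: not entailed.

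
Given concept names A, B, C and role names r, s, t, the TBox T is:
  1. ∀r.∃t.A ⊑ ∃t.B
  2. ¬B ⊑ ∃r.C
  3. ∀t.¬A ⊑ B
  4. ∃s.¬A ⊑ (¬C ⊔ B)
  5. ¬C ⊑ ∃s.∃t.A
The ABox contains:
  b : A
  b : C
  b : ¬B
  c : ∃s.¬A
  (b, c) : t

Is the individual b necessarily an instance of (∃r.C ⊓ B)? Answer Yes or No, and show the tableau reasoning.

1. b : (∃r.C ⊓ B)?  L(b) = {A, C, ¬B} ∪ {(∀r.¬C ⊔ ¬B)}
   apply at b: ¬B⊑∃r.C
   open: L(b) ⊇ {A, C, ¬B, ∀s.A, ∃r.C, …} (+ ∃-successors) — b ∉ (∃r.C ⊓ B) possible
2. Hence b : (∃r.C ⊓ B): not entailed.

No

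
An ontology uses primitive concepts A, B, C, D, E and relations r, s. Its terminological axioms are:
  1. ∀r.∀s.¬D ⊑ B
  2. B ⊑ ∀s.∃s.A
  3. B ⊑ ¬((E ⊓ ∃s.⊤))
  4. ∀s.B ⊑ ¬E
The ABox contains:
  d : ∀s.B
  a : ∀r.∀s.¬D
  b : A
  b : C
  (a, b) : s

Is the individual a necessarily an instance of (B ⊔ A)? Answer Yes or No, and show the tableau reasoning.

Yes

1. a : (B ⊔ A)?  L(a) = {∀r.∀s.¬D} ∪ {(¬B ⊓ ¬A)}
   clash {B, ¬B} at a — a ∈ (B ⊔ A)
2. Hence a : (B ⊔ A): entailed.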